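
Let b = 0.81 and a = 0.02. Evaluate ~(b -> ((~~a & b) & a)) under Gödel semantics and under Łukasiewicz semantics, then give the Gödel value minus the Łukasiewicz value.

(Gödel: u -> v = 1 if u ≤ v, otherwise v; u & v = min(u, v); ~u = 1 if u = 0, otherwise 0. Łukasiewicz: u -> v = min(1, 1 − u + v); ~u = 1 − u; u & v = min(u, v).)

-0.79

Gödel evaluation:
  ~a: Gödel ¬ of 0.02 = 0 (operand ≠ 0)
  ~~a: Gödel ¬ of 0 = 1 (operand is 0)
  (~~a & b) = min(1, 0.81) = 0.81
  ((~~a & b) & a) = min(0.81, 0.02) = 0.02
  (b -> ((~~a & b) & a)): 0.81 > 0.02, so result = 0.02
  ~(b -> ((~~a & b) & a)): Gödel ¬ of 0.02 = 0 (operand ≠ 0)
  Gödel value = 0
Łukasiewicz evaluation:
  ~a: Łukasiewicz ¬ gives 1 − 0.02 = 0.98
  ~~a: Łukasiewicz ¬ gives 1 − 0.98 = 0.02
  (~~a & b) = min(0.02, 0.81) = 0.02
  ((~~a & b) & a) = min(0.02, 0.02) = 0.02
  (b -> ((~~a & b) & a)): min(1, 1 − 0.81 + 0.02) = 0.21
  ~(b -> ((~~a & b) & a)): Łukasiewicz ¬ gives 1 − 0.21 = 0.79
  Łukasiewicz value = 0.79
Difference: 0 − 0.79 = -0.79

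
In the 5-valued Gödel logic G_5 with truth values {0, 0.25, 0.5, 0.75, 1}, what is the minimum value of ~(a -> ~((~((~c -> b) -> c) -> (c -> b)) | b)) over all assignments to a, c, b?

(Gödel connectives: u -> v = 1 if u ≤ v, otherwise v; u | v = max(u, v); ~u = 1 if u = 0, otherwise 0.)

The minimum is attained at a = 0, c = 0, b = 0:
  ~c: Gödel ¬ of 0 = 1 (operand is 0)
  (~c -> b): 1 > 0, so result = 0
  ((~c -> b) -> c): 0 ≤ 0, so result = 1
  ~((~c -> b) -> c): Gödel ¬ of 1 = 0 (operand ≠ 0)
  (c -> b): 0 ≤ 0, so result = 1
  (~((~c -> b) -> c) -> (c -> b)): 0 ≤ 1, so result = 1
  ((~((~c -> b) -> c) -> (c -> b)) | b) = max(1, 0) = 1
  ~((~((~c -> b) -> c) -> (c -> b)) | b): Gödel ¬ of 1 = 0 (operand ≠ 0)
  (a -> ~((~((~c -> b) -> c) -> (c -> b)) | b)): 0 ≤ 0, so result = 1
  ~(a -> ~((~((~c -> b) -> c) -> (c -> b)) | b)): Gödel ¬ of 1 = 0 (operand ≠ 0)
Checking all 125 assignments confirms none give a value below 0.00.

0.00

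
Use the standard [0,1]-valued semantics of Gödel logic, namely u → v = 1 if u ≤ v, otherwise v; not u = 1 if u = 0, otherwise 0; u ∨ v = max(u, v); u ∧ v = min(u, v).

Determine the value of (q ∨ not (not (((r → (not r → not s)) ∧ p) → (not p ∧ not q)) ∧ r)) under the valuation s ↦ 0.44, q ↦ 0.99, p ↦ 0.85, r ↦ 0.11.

not r: Gödel ¬ of 0.11 = 0 (operand ≠ 0)
not s: Gödel ¬ of 0.44 = 0 (operand ≠ 0)
(not r → not s): 0 ≤ 0, so result = 1
(r → (not r → not s)): 0.11 ≤ 1, so result = 1
((r → (not r → not s)) ∧ p) = min(1, 0.85) = 0.85
not p: Gödel ¬ of 0.85 = 0 (operand ≠ 0)
not q: Gödel ¬ of 0.99 = 0 (operand ≠ 0)
(not p ∧ not q) = min(0, 0) = 0
(((r → (not r → not s)) ∧ p) → (not p ∧ not q)): 0.85 > 0, so result = 0
not (((r → (not r → not s)) ∧ p) → (not p ∧ not q)): Gödel ¬ of 0 = 1 (operand is 0)
(not (((r → (not r → not s)) ∧ p) → (not p ∧ not q)) ∧ r) = min(1, 0.11) = 0.11
not (not (((r → (not r → not s)) ∧ p) → (not p ∧ not q)) ∧ r): Gödel ¬ of 0.11 = 0 (operand ≠ 0)
(q ∨ not (not (((r → (not r → not s)) ∧ p) → (not p ∧ not q)) ∧ r)) = max(0.99, 0) = 0.99

0.99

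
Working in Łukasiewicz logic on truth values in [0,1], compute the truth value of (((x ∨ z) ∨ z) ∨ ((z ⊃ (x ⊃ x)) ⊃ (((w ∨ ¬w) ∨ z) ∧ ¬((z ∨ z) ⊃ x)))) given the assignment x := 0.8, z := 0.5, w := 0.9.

0.80

(x ∨ z) = max(0.8, 0.5) = 0.8
((x ∨ z) ∨ z) = max(0.8, 0.5) = 0.8
(x ⊃ x): min(1, 1 − 0.8 + 0.8) = 1
(z ⊃ (x ⊃ x)): min(1, 1 − 0.5 + 1) = 1
¬w: Łukasiewicz ¬ gives 1 − 0.9 = 0.1
(w ∨ ¬w) = max(0.9, 0.1) = 0.9
((w ∨ ¬w) ∨ z) = max(0.9, 0.5) = 0.9
(z ∨ z) = max(0.5, 0.5) = 0.5
((z ∨ z) ⊃ x): min(1, 1 − 0.5 + 0.8) = 1
¬((z ∨ z) ⊃ x): Łukasiewicz ¬ gives 1 − 1 = 0
(((w ∨ ¬w) ∨ z) ∧ ¬((z ∨ z) ⊃ x)) = min(0.9, 0) = 0
((z ⊃ (x ⊃ x)) ⊃ (((w ∨ ¬w) ∨ z) ∧ ¬((z ∨ z) ⊃ x))): min(1, 1 − 1 + 0) = 0
(((x ∨ z) ∨ z) ∨ ((z ⊃ (x ⊃ x)) ⊃ (((w ∨ ¬w) ∨ z) ∧ ¬((z ∨ z) ⊃ x)))) = max(0.8, 0) = 0.8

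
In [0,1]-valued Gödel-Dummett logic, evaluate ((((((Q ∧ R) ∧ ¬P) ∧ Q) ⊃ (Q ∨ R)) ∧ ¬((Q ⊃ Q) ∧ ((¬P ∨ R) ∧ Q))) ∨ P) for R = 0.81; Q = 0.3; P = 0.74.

0.74

(Q ∧ R) = min(0.3, 0.81) = 0.3
¬P: Gödel ¬ of 0.74 = 0 (operand ≠ 0)
((Q ∧ R) ∧ ¬P) = min(0.3, 0) = 0
(((Q ∧ R) ∧ ¬P) ∧ Q) = min(0, 0.3) = 0
(Q ∨ R) = max(0.3, 0.81) = 0.81
((((Q ∧ R) ∧ ¬P) ∧ Q) ⊃ (Q ∨ R)): 0 ≤ 0.81, so result = 1
(Q ⊃ Q): 0.3 ≤ 0.3, so result = 1
¬P: Gödel ¬ of 0.74 = 0 (operand ≠ 0)
(¬P ∨ R) = max(0, 0.81) = 0.81
((¬P ∨ R) ∧ Q) = min(0.81, 0.3) = 0.3
((Q ⊃ Q) ∧ ((¬P ∨ R) ∧ Q)) = min(1, 0.3) = 0.3
¬((Q ⊃ Q) ∧ ((¬P ∨ R) ∧ Q)): Gödel ¬ of 0.3 = 0 (operand ≠ 0)
(((((Q ∧ R) ∧ ¬P) ∧ Q) ⊃ (Q ∨ R)) ∧ ¬((Q ⊃ Q) ∧ ((¬P ∨ R) ∧ Q))) = min(1, 0) = 0
((((((Q ∧ R) ∧ ¬P) ∧ Q) ⊃ (Q ∨ R)) ∧ ¬((Q ⊃ Q) ∧ ((¬P ∨ R) ∧ Q))) ∨ P) = max(0, 0.74) = 0.74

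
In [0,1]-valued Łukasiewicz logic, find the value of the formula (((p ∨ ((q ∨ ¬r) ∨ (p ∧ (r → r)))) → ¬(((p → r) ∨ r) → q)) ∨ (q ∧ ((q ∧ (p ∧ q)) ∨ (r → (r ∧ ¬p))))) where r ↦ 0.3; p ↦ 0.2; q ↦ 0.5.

0.80

¬r: Łukasiewicz ¬ gives 1 − 0.3 = 0.7
(q ∨ ¬r) = max(0.5, 0.7) = 0.7
(r → r): min(1, 1 − 0.3 + 0.3) = 1
(p ∧ (r → r)) = min(0.2, 1) = 0.2
((q ∨ ¬r) ∨ (p ∧ (r → r))) = max(0.7, 0.2) = 0.7
(p ∨ ((q ∨ ¬r) ∨ (p ∧ (r → r)))) = max(0.2, 0.7) = 0.7
(p → r): min(1, 1 − 0.2 + 0.3) = 1
((p → r) ∨ r) = max(1, 0.3) = 1
(((p → r) ∨ r) → q): min(1, 1 − 1 + 0.5) = 0.5
¬(((p → r) ∨ r) → q): Łukasiewicz ¬ gives 1 − 0.5 = 0.5
((p ∨ ((q ∨ ¬r) ∨ (p ∧ (r → r)))) → ¬(((p → r) ∨ r) → q)): min(1, 1 − 0.7 + 0.5) = 0.8
(p ∧ q) = min(0.2, 0.5) = 0.2
(q ∧ (p ∧ q)) = min(0.5, 0.2) = 0.2
¬p: Łukasiewicz ¬ gives 1 − 0.2 = 0.8
(r ∧ ¬p) = min(0.3, 0.8) = 0.3
(r → (r ∧ ¬p)): min(1, 1 − 0.3 + 0.3) = 1
((q ∧ (p ∧ q)) ∨ (r → (r ∧ ¬p))) = max(0.2, 1) = 1
(q ∧ ((q ∧ (p ∧ q)) ∨ (r → (r ∧ ¬p)))) = min(0.5, 1) = 0.5
(((p ∨ ((q ∨ ¬r) ∨ (p ∧ (r → r)))) → ¬(((p → r) ∨ r) → q)) ∨ (q ∧ ((q ∧ (p ∧ q)) ∨ (r → (r ∧ ¬p))))) = max(0.8, 0.5) = 0.8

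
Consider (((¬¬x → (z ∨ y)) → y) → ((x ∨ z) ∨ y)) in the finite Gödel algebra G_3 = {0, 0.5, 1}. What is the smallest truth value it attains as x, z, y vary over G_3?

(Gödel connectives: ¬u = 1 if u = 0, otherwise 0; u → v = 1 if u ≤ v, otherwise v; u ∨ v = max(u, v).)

The minimum is attained at x = 0.5, z = 0, y = 0:
  ¬x: Gödel ¬ of 0.5 = 0 (operand ≠ 0)
  ¬¬x: Gödel ¬ of 0 = 1 (operand is 0)
  (z ∨ y) = max(0, 0) = 0
  (¬¬x → (z ∨ y)): 1 > 0, so result = 0
  ((¬¬x → (z ∨ y)) → y): 0 ≤ 0, so result = 1
  (x ∨ z) = max(0.5, 0) = 0.5
  ((x ∨ z) ∨ y) = max(0.5, 0) = 0.5
  (((¬¬x → (z ∨ y)) → y) → ((x ∨ z) ∨ y)): 1 > 0.5, so result = 0.5
Checking all 27 assignments confirms none give a value below 0.50.

0.50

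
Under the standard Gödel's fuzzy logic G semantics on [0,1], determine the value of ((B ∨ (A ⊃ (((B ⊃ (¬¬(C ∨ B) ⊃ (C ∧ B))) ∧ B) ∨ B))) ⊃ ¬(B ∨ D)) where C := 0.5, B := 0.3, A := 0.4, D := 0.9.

(C ∨ B) = max(0.5, 0.3) = 0.5
¬(C ∨ B): Gödel ¬ of 0.5 = 0 (operand ≠ 0)
¬¬(C ∨ B): Gödel ¬ of 0 = 1 (operand is 0)
(C ∧ B) = min(0.5, 0.3) = 0.3
(¬¬(C ∨ B) ⊃ (C ∧ B)): 1 > 0.3, so result = 0.3
(B ⊃ (¬¬(C ∨ B) ⊃ (C ∧ B))): 0.3 ≤ 0.3, so result = 1
((B ⊃ (¬¬(C ∨ B) ⊃ (C ∧ B))) ∧ B) = min(1, 0.3) = 0.3
(((B ⊃ (¬¬(C ∨ B) ⊃ (C ∧ B))) ∧ B) ∨ B) = max(0.3, 0.3) = 0.3
(A ⊃ (((B ⊃ (¬¬(C ∨ B) ⊃ (C ∧ B))) ∧ B) ∨ B)): 0.4 > 0.3, so result = 0.3
(B ∨ (A ⊃ (((B ⊃ (¬¬(C ∨ B) ⊃ (C ∧ B))) ∧ B) ∨ B))) = max(0.3, 0.3) = 0.3
(B ∨ D) = max(0.3, 0.9) = 0.9
¬(B ∨ D): Gödel ¬ of 0.9 = 0 (operand ≠ 0)
((B ∨ (A ⊃ (((B ⊃ (¬¬(C ∨ B) ⊃ (C ∧ B))) ∧ B) ∨ B))) ⊃ ¬(B ∨ D)): 0.3 > 0, so result = 0

0.00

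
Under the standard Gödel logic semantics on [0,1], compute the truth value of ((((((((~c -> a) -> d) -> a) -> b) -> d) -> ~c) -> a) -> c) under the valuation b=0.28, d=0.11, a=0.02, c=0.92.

~c: Gödel ¬ of 0.92 = 0 (operand ≠ 0)
(~c -> a): 0 ≤ 0.02, so result = 1
((~c -> a) -> d): 1 > 0.11, so result = 0.11
(((~c -> a) -> d) -> a): 0.11 > 0.02, so result = 0.02
((((~c -> a) -> d) -> a) -> b): 0.02 ≤ 0.28, so result = 1
(((((~c -> a) -> d) -> a) -> b) -> d): 1 > 0.11, so result = 0.11
~c: Gödel ¬ of 0.92 = 0 (operand ≠ 0)
((((((~c -> a) -> d) -> a) -> b) -> d) -> ~c): 0.11 > 0, so result = 0
(((((((~c -> a) -> d) -> a) -> b) -> d) -> ~c) -> a): 0 ≤ 0.02, so result = 1
((((((((~c -> a) -> d) -> a) -> b) -> d) -> ~c) -> a) -> c): 1 > 0.92, so result = 0.92

0.92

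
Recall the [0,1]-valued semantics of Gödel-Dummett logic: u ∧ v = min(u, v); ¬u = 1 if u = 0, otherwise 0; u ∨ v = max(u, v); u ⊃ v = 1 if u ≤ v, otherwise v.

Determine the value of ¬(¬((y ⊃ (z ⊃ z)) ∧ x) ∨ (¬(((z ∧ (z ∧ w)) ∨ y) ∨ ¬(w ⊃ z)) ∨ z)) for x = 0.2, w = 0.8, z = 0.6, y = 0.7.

(z ⊃ z): 0.6 ≤ 0.6, so result = 1
(y ⊃ (z ⊃ z)): 0.7 ≤ 1, so result = 1
((y ⊃ (z ⊃ z)) ∧ x) = min(1, 0.2) = 0.2
¬((y ⊃ (z ⊃ z)) ∧ x): Gödel ¬ of 0.2 = 0 (operand ≠ 0)
(z ∧ w) = min(0.6, 0.8) = 0.6
(z ∧ (z ∧ w)) = min(0.6, 0.6) = 0.6
((z ∧ (z ∧ w)) ∨ y) = max(0.6, 0.7) = 0.7
(w ⊃ z): 0.8 > 0.6, so result = 0.6
¬(w ⊃ z): Gödel ¬ of 0.6 = 0 (operand ≠ 0)
(((z ∧ (z ∧ w)) ∨ y) ∨ ¬(w ⊃ z)) = max(0.7, 0) = 0.7
¬(((z ∧ (z ∧ w)) ∨ y) ∨ ¬(w ⊃ z)): Gödel ¬ of 0.7 = 0 (operand ≠ 0)
(¬(((z ∧ (z ∧ w)) ∨ y) ∨ ¬(w ⊃ z)) ∨ z) = max(0, 0.6) = 0.6
(¬((y ⊃ (z ⊃ z)) ∧ x) ∨ (¬(((z ∧ (z ∧ w)) ∨ y) ∨ ¬(w ⊃ z)) ∨ z)) = max(0, 0.6) = 0.6
¬(¬((y ⊃ (z ⊃ z)) ∧ x) ∨ (¬(((z ∧ (z ∧ w)) ∨ y) ∨ ¬(w ⊃ z)) ∨ z)): Gödel ¬ of 0.6 = 0 (operand ≠ 0)

0.00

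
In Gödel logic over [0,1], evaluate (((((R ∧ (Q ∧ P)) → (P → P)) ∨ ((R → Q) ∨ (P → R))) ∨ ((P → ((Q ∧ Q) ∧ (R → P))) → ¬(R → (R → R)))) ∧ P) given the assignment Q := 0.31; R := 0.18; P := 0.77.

0.77

(Q ∧ P) = min(0.31, 0.77) = 0.31
(R ∧ (Q ∧ P)) = min(0.18, 0.31) = 0.18
(P → P): 0.77 ≤ 0.77, so result = 1
((R ∧ (Q ∧ P)) → (P → P)): 0.18 ≤ 1, so result = 1
(R → Q): 0.18 ≤ 0.31, so result = 1
(P → R): 0.77 > 0.18, so result = 0.18
((R → Q) ∨ (P → R)) = max(1, 0.18) = 1
(((R ∧ (Q ∧ P)) → (P → P)) ∨ ((R → Q) ∨ (P → R))) = max(1, 1) = 1
(Q ∧ Q) = min(0.31, 0.31) = 0.31
(R → P): 0.18 ≤ 0.77, so result = 1
((Q ∧ Q) ∧ (R → P)) = min(0.31, 1) = 0.31
(P → ((Q ∧ Q) ∧ (R → P))): 0.77 > 0.31, so result = 0.31
(R → R): 0.18 ≤ 0.18, so result = 1
(R → (R → R)): 0.18 ≤ 1, so result = 1
¬(R → (R → R)): Gödel ¬ of 1 = 0 (operand ≠ 0)
((P → ((Q ∧ Q) ∧ (R → P))) → ¬(R → (R → R))): 0.31 > 0, so result = 0
((((R ∧ (Q ∧ P)) → (P → P)) ∨ ((R → Q) ∨ (P → R))) ∨ ((P → ((Q ∧ Q) ∧ (R → P))) → ¬(R → (R → R)))) = max(1, 0) = 1
(((((R ∧ (Q ∧ P)) → (P → P)) ∨ ((R → Q) ∨ (P → R))) ∨ ((P → ((Q ∧ Q) ∧ (R → P))) → ¬(R → (R → R)))) ∧ P) = min(1, 0.77) = 0.77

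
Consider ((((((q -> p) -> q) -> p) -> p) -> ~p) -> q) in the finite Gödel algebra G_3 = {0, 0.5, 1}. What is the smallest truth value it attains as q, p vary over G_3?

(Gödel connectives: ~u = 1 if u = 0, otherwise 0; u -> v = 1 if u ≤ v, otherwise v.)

0.00

The minimum is attained at q = 0, p = 0:
  (q -> p): 0 ≤ 0, so result = 1
  ((q -> p) -> q): 1 > 0, so result = 0
  (((q -> p) -> q) -> p): 0 ≤ 0, so result = 1
  ((((q -> p) -> q) -> p) -> p): 1 > 0, so result = 0
  ~p: Gödel ¬ of 0 = 1 (operand is 0)
  (((((q -> p) -> q) -> p) -> p) -> ~p): 0 ≤ 1, so result = 1
  ((((((q -> p) -> q) -> p) -> p) -> ~p) -> q): 1 > 0, so result = 0
Checking all 9 assignments confirms none give a value below 0.00.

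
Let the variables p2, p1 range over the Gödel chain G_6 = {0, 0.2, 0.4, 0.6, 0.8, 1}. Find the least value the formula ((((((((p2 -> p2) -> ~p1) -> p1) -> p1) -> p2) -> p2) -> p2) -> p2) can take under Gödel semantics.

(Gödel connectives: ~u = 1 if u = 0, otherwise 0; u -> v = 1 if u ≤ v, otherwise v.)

The minimum is attained at p2 = 0.2, p1 = 0.2:
  (p2 -> p2): 0.2 ≤ 0.2, so result = 1
  ~p1: Gödel ¬ of 0.2 = 0 (operand ≠ 0)
  ((p2 -> p2) -> ~p1): 1 > 0, so result = 0
  (((p2 -> p2) -> ~p1) -> p1): 0 ≤ 0.2, so result = 1
  ((((p2 -> p2) -> ~p1) -> p1) -> p1): 1 > 0.2, so result = 0.2
  (((((p2 -> p2) -> ~p1) -> p1) -> p1) -> p2): 0.2 ≤ 0.2, so result = 1
  ((((((p2 -> p2) -> ~p1) -> p1) -> p1) -> p2) -> p2): 1 > 0.2, so result = 0.2
  (((((((p2 -> p2) -> ~p1) -> p1) -> p1) -> p2) -> p2) -> p2): 0.2 ≤ 0.2, so result = 1
  ((((((((p2 -> p2) -> ~p1) -> p1) -> p1) -> p2) -> p2) -> p2) -> p2): 1 > 0.2, so result = 0.2
Checking all 36 assignments confirms none give a value below 0.20.

0.20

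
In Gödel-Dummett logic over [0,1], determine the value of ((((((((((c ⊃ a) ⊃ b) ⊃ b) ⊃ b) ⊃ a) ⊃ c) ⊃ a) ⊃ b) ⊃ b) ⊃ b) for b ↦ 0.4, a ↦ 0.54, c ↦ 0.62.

(c ⊃ a): 0.62 > 0.54, so result = 0.54
((c ⊃ a) ⊃ b): 0.54 > 0.4, so result = 0.4
(((c ⊃ a) ⊃ b) ⊃ b): 0.4 ≤ 0.4, so result = 1
((((c ⊃ a) ⊃ b) ⊃ b) ⊃ b): 1 > 0.4, so result = 0.4
(((((c ⊃ a) ⊃ b) ⊃ b) ⊃ b) ⊃ a): 0.4 ≤ 0.54, so result = 1
((((((c ⊃ a) ⊃ b) ⊃ b) ⊃ b) ⊃ a) ⊃ c): 1 > 0.62, so result = 0.62
(((((((c ⊃ a) ⊃ b) ⊃ b) ⊃ b) ⊃ a) ⊃ c) ⊃ a): 0.62 > 0.54, so result = 0.54
((((((((c ⊃ a) ⊃ b) ⊃ b) ⊃ b) ⊃ a) ⊃ c) ⊃ a) ⊃ b): 0.54 > 0.4, so result = 0.4
(((((((((c ⊃ a) ⊃ b) ⊃ b) ⊃ b) ⊃ a) ⊃ c) ⊃ a) ⊃ b) ⊃ b): 0.4 ≤ 0.4, so result = 1
((((((((((c ⊃ a) ⊃ b) ⊃ b) ⊃ b) ⊃ a) ⊃ c) ⊃ a) ⊃ b) ⊃ b) ⊃ b): 1 > 0.4, so result = 0.4

0.40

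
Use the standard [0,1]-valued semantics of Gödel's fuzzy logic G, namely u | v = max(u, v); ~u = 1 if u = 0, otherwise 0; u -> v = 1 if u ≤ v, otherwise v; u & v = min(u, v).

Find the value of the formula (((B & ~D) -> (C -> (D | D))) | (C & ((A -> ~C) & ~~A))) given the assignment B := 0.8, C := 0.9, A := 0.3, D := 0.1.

1.00

~D: Gödel ¬ of 0.1 = 0 (operand ≠ 0)
(B & ~D) = min(0.8, 0) = 0
(D | D) = max(0.1, 0.1) = 0.1
(C -> (D | D)): 0.9 > 0.1, so result = 0.1
((B & ~D) -> (C -> (D | D))): 0 ≤ 0.1, so result = 1
~C: Gödel ¬ of 0.9 = 0 (operand ≠ 0)
(A -> ~C): 0.3 > 0, so result = 0
~A: Gödel ¬ of 0.3 = 0 (operand ≠ 0)
~~A: Gödel ¬ of 0 = 1 (operand is 0)
((A -> ~C) & ~~A) = min(0, 1) = 0
(C & ((A -> ~C) & ~~A)) = min(0.9, 0) = 0
(((B & ~D) -> (C -> (D | D))) | (C & ((A -> ~C) & ~~A))) = max(1, 0) = 1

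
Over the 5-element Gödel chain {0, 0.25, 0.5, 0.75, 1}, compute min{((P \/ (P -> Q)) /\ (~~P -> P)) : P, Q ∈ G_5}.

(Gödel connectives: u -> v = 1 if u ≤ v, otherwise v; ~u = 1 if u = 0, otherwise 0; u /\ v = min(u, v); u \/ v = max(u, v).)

The minimum is attained at P = 0.25, Q = 0:
  (P -> Q): 0.25 > 0, so result = 0
  (P \/ (P -> Q)) = max(0.25, 0) = 0.25
  ~P: Gödel ¬ of 0.25 = 0 (operand ≠ 0)
  ~~P: Gödel ¬ of 0 = 1 (operand is 0)
  (~~P -> P): 1 > 0.25, so result = 0.25
  ((P \/ (P -> Q)) /\ (~~P -> P)) = min(0.25, 0.25) = 0.25
Checking all 25 assignments confirms none give a value below 0.25.

0.25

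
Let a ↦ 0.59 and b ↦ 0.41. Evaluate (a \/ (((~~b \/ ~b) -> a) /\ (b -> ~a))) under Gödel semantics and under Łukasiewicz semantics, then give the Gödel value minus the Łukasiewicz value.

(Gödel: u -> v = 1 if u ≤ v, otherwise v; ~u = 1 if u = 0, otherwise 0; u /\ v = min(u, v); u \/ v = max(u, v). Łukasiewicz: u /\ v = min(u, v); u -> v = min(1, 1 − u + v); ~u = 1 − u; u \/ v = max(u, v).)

Gödel evaluation:
  ~b: Gödel ¬ of 0.41 = 0 (operand ≠ 0)
  ~~b: Gödel ¬ of 0 = 1 (operand is 0)
  ~b: Gödel ¬ of 0.41 = 0 (operand ≠ 0)
  (~~b \/ ~b) = max(1, 0) = 1
  ((~~b \/ ~b) -> a): 1 > 0.59, so result = 0.59
  ~a: Gödel ¬ of 0.59 = 0 (operand ≠ 0)
  (b -> ~a): 0.41 > 0, so result = 0
  (((~~b \/ ~b) -> a) /\ (b -> ~a)) = min(0.59, 0) = 0
  (a \/ (((~~b \/ ~b) -> a) /\ (b -> ~a))) = max(0.59, 0) = 0.59
  Gödel value = 0.59
Łukasiewicz evaluation:
  ~b: Łukasiewicz ¬ gives 1 − 0.41 = 0.59
  ~~b: Łukasiewicz ¬ gives 1 − 0.59 = 0.41
  ~b: Łukasiewicz ¬ gives 1 − 0.41 = 0.59
  (~~b \/ ~b) = max(0.41, 0.59) = 0.59
  ((~~b \/ ~b) -> a): min(1, 1 − 0.59 + 0.59) = 1
  ~a: Łukasiewicz ¬ gives 1 − 0.59 = 0.41
  (b -> ~a): min(1, 1 − 0.41 + 0.41) = 1
  (((~~b \/ ~b) -> a) /\ (b -> ~a)) = min(1, 1) = 1
  (a \/ (((~~b \/ ~b) -> a) /\ (b -> ~a))) = max(0.59, 1) = 1
  Łukasiewicz value = 1
Difference: 0.59 − 1 = -0.41

-0.41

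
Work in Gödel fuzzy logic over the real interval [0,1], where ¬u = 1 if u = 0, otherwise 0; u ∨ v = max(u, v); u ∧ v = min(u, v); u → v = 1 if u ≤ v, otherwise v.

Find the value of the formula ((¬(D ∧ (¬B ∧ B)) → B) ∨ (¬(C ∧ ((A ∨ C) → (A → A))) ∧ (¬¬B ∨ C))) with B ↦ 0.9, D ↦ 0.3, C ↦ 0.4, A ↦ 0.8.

0.90

¬B: Gödel ¬ of 0.9 = 0 (operand ≠ 0)
(¬B ∧ B) = min(0, 0.9) = 0
(D ∧ (¬B ∧ B)) = min(0.3, 0) = 0
¬(D ∧ (¬B ∧ B)): Gödel ¬ of 0 = 1 (operand is 0)
(¬(D ∧ (¬B ∧ B)) → B): 1 > 0.9, so result = 0.9
(A ∨ C) = max(0.8, 0.4) = 0.8
(A → A): 0.8 ≤ 0.8, so result = 1
((A ∨ C) → (A → A)): 0.8 ≤ 1, so result = 1
(C ∧ ((A ∨ C) → (A → A))) = min(0.4, 1) = 0.4
¬(C ∧ ((A ∨ C) → (A → A))): Gödel ¬ of 0.4 = 0 (operand ≠ 0)
¬B: Gödel ¬ of 0.9 = 0 (operand ≠ 0)
¬¬B: Gödel ¬ of 0 = 1 (operand is 0)
(¬¬B ∨ C) = max(1, 0.4) = 1
(¬(C ∧ ((A ∨ C) → (A → A))) ∧ (¬¬B ∨ C)) = min(0, 1) = 0
((¬(D ∧ (¬B ∧ B)) → B) ∨ (¬(C ∧ ((A ∨ C) → (A → A))) ∧ (¬¬B ∨ C))) = max(0.9, 0) = 0.9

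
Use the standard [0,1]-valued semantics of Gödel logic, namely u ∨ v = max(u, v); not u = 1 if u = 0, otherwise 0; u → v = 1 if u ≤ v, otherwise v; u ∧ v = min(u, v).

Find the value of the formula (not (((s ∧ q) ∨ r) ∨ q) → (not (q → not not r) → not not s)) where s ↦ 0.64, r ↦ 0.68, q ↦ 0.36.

(s ∧ q) = min(0.64, 0.36) = 0.36
((s ∧ q) ∨ r) = max(0.36, 0.68) = 0.68
(((s ∧ q) ∨ r) ∨ q) = max(0.68, 0.36) = 0.68
not (((s ∧ q) ∨ r) ∨ q): Gödel ¬ of 0.68 = 0 (operand ≠ 0)
not r: Gödel ¬ of 0.68 = 0 (operand ≠ 0)
not not r: Gödel ¬ of 0 = 1 (operand is 0)
(q → not not r): 0.36 ≤ 1, so result = 1
not (q → not not r): Gödel ¬ of 1 = 0 (operand ≠ 0)
not s: Gödel ¬ of 0.64 = 0 (operand ≠ 0)
not not s: Gödel ¬ of 0 = 1 (operand is 0)
(not (q → not not r) → not not s): 0 ≤ 1, so result = 1
(not (((s ∧ q) ∨ r) ∨ q) → (not (q → not not r) → not not s)): 0 ≤ 1, so result = 1

1.00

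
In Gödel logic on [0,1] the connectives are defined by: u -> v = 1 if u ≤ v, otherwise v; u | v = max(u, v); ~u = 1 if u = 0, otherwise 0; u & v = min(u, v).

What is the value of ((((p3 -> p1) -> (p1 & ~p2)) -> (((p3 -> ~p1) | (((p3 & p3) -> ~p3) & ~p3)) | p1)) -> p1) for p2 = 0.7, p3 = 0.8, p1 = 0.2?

0.20

(p3 -> p1): 0.8 > 0.2, so result = 0.2
~p2: Gödel ¬ of 0.7 = 0 (operand ≠ 0)
(p1 & ~p2) = min(0.2, 0) = 0
((p3 -> p1) -> (p1 & ~p2)): 0.2 > 0, so result = 0
~p1: Gödel ¬ of 0.2 = 0 (operand ≠ 0)
(p3 -> ~p1): 0.8 > 0, so result = 0
(p3 & p3) = min(0.8, 0.8) = 0.8
~p3: Gödel ¬ of 0.8 = 0 (operand ≠ 0)
((p3 & p3) -> ~p3): 0.8 > 0, so result = 0
~p3: Gödel ¬ of 0.8 = 0 (operand ≠ 0)
(((p3 & p3) -> ~p3) & ~p3) = min(0, 0) = 0
((p3 -> ~p1) | (((p3 & p3) -> ~p3) & ~p3)) = max(0, 0) = 0
(((p3 -> ~p1) | (((p3 & p3) -> ~p3) & ~p3)) | p1) = max(0, 0.2) = 0.2
(((p3 -> p1) -> (p1 & ~p2)) -> (((p3 -> ~p1) | (((p3 & p3) -> ~p3) & ~p3)) | p1)): 0 ≤ 0.2, so result = 1
((((p3 -> p1) -> (p1 & ~p2)) -> (((p3 -> ~p1) | (((p3 & p3) -> ~p3) & ~p3)) | p1)) -> p1): 1 > 0.2, so result = 0.2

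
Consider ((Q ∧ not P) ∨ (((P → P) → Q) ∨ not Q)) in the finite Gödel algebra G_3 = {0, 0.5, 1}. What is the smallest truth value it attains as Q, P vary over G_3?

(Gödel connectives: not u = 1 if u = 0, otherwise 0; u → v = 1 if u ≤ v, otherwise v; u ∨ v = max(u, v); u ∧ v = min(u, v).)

The minimum is attained at Q = 0.5, P = 0:
  not P: Gödel ¬ of 0 = 1 (operand is 0)
  (Q ∧ not P) = min(0.5, 1) = 0.5
  (P → P): 0 ≤ 0, so result = 1
  ((P → P) → Q): 1 > 0.5, so result = 0.5
  not Q: Gödel ¬ of 0.5 = 0 (operand ≠ 0)
  (((P → P) → Q) ∨ not Q) = max(0.5, 0) = 0.5
  ((Q ∧ not P) ∨ (((P → P) → Q) ∨ not Q)) = max(0.5, 0.5) = 0.5
Checking all 9 assignments confirms none give a value below 0.50.

0.50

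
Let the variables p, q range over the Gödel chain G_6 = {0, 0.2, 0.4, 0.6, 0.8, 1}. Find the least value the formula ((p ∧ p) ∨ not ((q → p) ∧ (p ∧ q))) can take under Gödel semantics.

The minimum is attained at p = 0.2, q = 0.2:
  (p ∧ p) = min(0.2, 0.2) = 0.2
  (q → p): 0.2 ≤ 0.2, so result = 1
  (p ∧ q) = min(0.2, 0.2) = 0.2
  ((q → p) ∧ (p ∧ q)) = min(1, 0.2) = 0.2
  not ((q → p) ∧ (p ∧ q)): Gödel ¬ of 0.2 = 0 (operand ≠ 0)
  ((p ∧ p) ∨ not ((q → p) ∧ (p ∧ q))) = max(0.2, 0) = 0.2
Checking all 36 assignments confirms none give a value below 0.20.

0.20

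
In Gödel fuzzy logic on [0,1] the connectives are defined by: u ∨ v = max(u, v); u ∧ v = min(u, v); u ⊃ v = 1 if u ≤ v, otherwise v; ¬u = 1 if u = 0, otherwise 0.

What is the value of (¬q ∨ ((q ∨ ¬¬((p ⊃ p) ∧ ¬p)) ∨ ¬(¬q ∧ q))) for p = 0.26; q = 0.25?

1.00

¬q: Gödel ¬ of 0.25 = 0 (operand ≠ 0)
(p ⊃ p): 0.26 ≤ 0.26, so result = 1
¬p: Gödel ¬ of 0.26 = 0 (operand ≠ 0)
((p ⊃ p) ∧ ¬p) = min(1, 0) = 0
¬((p ⊃ p) ∧ ¬p): Gödel ¬ of 0 = 1 (operand is 0)
¬¬((p ⊃ p) ∧ ¬p): Gödel ¬ of 1 = 0 (operand ≠ 0)
(q ∨ ¬¬((p ⊃ p) ∧ ¬p)) = max(0.25, 0) = 0.25
¬q: Gödel ¬ of 0.25 = 0 (operand ≠ 0)
(¬q ∧ q) = min(0, 0.25) = 0
¬(¬q ∧ q): Gödel ¬ of 0 = 1 (operand is 0)
((q ∨ ¬¬((p ⊃ p) ∧ ¬p)) ∨ ¬(¬q ∧ q)) = max(0.25, 1) = 1
(¬q ∨ ((q ∨ ¬¬((p ⊃ p) ∧ ¬p)) ∨ ¬(¬q ∧ q))) = max(0, 1) = 1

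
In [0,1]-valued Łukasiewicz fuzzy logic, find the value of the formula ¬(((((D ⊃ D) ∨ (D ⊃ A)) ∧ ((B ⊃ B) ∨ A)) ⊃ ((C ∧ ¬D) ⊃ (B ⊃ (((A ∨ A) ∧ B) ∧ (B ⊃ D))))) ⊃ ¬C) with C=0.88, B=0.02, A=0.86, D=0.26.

(D ⊃ D): min(1, 1 − 0.26 + 0.26) = 1
(D ⊃ A): min(1, 1 − 0.26 + 0.86) = 1
((D ⊃ D) ∨ (D ⊃ A)) = max(1, 1) = 1
(B ⊃ B): min(1, 1 − 0.02 + 0.02) = 1
((B ⊃ B) ∨ A) = max(1, 0.86) = 1
(((D ⊃ D) ∨ (D ⊃ A)) ∧ ((B ⊃ B) ∨ A)) = min(1, 1) = 1
¬D: Łukasiewicz ¬ gives 1 − 0.26 = 0.74
(C ∧ ¬D) = min(0.88, 0.74) = 0.74
(A ∨ A) = max(0.86, 0.86) = 0.86
((A ∨ A) ∧ B) = min(0.86, 0.02) = 0.02
(B ⊃ D): min(1, 1 − 0.02 + 0.26) = 1
(((A ∨ A) ∧ B) ∧ (B ⊃ D)) = min(0.02, 1) = 0.02
(B ⊃ (((A ∨ A) ∧ B) ∧ (B ⊃ D))): min(1, 1 − 0.02 + 0.02) = 1
((C ∧ ¬D) ⊃ (B ⊃ (((A ∨ A) ∧ B) ∧ (B ⊃ D)))): min(1, 1 − 0.74 + 1) = 1
((((D ⊃ D) ∨ (D ⊃ A)) ∧ ((B ⊃ B) ∨ A)) ⊃ ((C ∧ ¬D) ⊃ (B ⊃ (((A ∨ A) ∧ B) ∧ (B ⊃ D))))): min(1, 1 − 1 + 1) = 1
¬C: Łukasiewicz ¬ gives 1 − 0.88 = 0.12
(((((D ⊃ D) ∨ (D ⊃ A)) ∧ ((B ⊃ B) ∨ A)) ⊃ ((C ∧ ¬D) ⊃ (B ⊃ (((A ∨ A) ∧ B) ∧ (B ⊃ D))))) ⊃ ¬C): min(1, 1 − 1 + 0.12) = 0.12
¬(((((D ⊃ D) ∨ (D ⊃ A)) ∧ ((B ⊃ B) ∨ A)) ⊃ ((C ∧ ¬D) ⊃ (B ⊃ (((A ∨ A) ∧ B) ∧ (B ⊃ D))))) ⊃ ¬C): Łukasiewicz ¬ gives 1 − 0.12 = 0.88

0.88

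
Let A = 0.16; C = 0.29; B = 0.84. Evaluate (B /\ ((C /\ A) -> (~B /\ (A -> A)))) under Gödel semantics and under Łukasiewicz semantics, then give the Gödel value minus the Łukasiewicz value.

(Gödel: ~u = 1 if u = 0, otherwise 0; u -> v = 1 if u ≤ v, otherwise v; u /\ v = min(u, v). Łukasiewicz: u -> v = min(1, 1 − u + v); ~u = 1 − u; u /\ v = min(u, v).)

Gödel evaluation:
  (C /\ A) = min(0.29, 0.16) = 0.16
  ~B: Gödel ¬ of 0.84 = 0 (operand ≠ 0)
  (A -> A): 0.16 ≤ 0.16, so result = 1
  (~B /\ (A -> A)) = min(0, 1) = 0
  ((C /\ A) -> (~B /\ (A -> A))): 0.16 > 0, so result = 0
  (B /\ ((C /\ A) -> (~B /\ (A -> A)))) = min(0.84, 0) = 0
  Gödel value = 0
Łukasiewicz evaluation:
  (C /\ A) = min(0.29, 0.16) = 0.16
  ~B: Łukasiewicz ¬ gives 1 − 0.84 = 0.16
  (A -> A): min(1, 1 − 0.16 + 0.16) = 1
  (~B /\ (A -> A)) = min(0.16, 1) = 0.16
  ((C /\ A) -> (~B /\ (A -> A))): min(1, 1 − 0.16 + 0.16) = 1
  (B /\ ((C /\ A) -> (~B /\ (A -> A)))) = min(0.84, 1) = 0.84
  Łukasiewicz value = 0.84
Difference: 0 − 0.84 = -0.84

-0.84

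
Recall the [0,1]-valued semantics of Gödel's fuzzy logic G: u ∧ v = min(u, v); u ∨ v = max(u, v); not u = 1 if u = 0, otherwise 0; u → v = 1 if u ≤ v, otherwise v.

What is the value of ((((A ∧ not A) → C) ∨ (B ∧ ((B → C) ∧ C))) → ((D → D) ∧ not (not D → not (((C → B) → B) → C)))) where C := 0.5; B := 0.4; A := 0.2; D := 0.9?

0.00

not A: Gödel ¬ of 0.2 = 0 (operand ≠ 0)
(A ∧ not A) = min(0.2, 0) = 0
((A ∧ not A) → C): 0 ≤ 0.5, so result = 1
(B → C): 0.4 ≤ 0.5, so result = 1
((B → C) ∧ C) = min(1, 0.5) = 0.5
(B ∧ ((B → C) ∧ C)) = min(0.4, 0.5) = 0.4
(((A ∧ not A) → C) ∨ (B ∧ ((B → C) ∧ C))) = max(1, 0.4) = 1
(D → D): 0.9 ≤ 0.9, so result = 1
not D: Gödel ¬ of 0.9 = 0 (operand ≠ 0)
(C → B): 0.5 > 0.4, so result = 0.4
((C → B) → B): 0.4 ≤ 0.4, so result = 1
(((C → B) → B) → C): 1 > 0.5, so result = 0.5
not (((C → B) → B) → C): Gödel ¬ of 0.5 = 0 (operand ≠ 0)
(not D → not (((C → B) → B) → C)): 0 ≤ 0, so result = 1
not (not D → not (((C → B) → B) → C)): Gödel ¬ of 1 = 0 (operand ≠ 0)
((D → D) ∧ not (not D → not (((C → B) → B) → C))) = min(1, 0) = 0
((((A ∧ not A) → C) ∨ (B ∧ ((B → C) ∧ C))) → ((D → D) ∧ not (not D → not (((C → B) → B) → C)))): 1 > 0, so result = 0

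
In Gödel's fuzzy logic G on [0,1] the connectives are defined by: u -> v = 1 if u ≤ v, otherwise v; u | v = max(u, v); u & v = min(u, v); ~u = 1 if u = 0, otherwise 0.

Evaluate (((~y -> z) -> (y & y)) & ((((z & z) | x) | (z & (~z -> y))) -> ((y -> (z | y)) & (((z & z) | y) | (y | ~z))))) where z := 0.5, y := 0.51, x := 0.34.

~y: Gödel ¬ of 0.51 = 0 (operand ≠ 0)
(~y -> z): 0 ≤ 0.5, so result = 1
(y & y) = min(0.51, 0.51) = 0.51
((~y -> z) -> (y & y)): 1 > 0.51, so result = 0.51
(z & z) = min(0.5, 0.5) = 0.5
((z & z) | x) = max(0.5, 0.34) = 0.5
~z: Gödel ¬ of 0.5 = 0 (operand ≠ 0)
(~z -> y): 0 ≤ 0.51, so result = 1
(z & (~z -> y)) = min(0.5, 1) = 0.5
(((z & z) | x) | (z & (~z -> y))) = max(0.5, 0.5) = 0.5
(z | y) = max(0.5, 0.51) = 0.51
(y -> (z | y)): 0.51 ≤ 0.51, so result = 1
(z & z) = min(0.5, 0.5) = 0.5
((z & z) | y) = max(0.5, 0.51) = 0.51
~z: Gödel ¬ of 0.5 = 0 (operand ≠ 0)
(y | ~z) = max(0.51, 0) = 0.51
(((z & z) | y) | (y | ~z)) = max(0.51, 0.51) = 0.51
((y -> (z | y)) & (((z & z) | y) | (y | ~z))) = min(1, 0.51) = 0.51
((((z & z) | x) | (z & (~z -> y))) -> ((y -> (z | y)) & (((z & z) | y) | (y | ~z)))): 0.5 ≤ 0.51, so result = 1
(((~y -> z) -> (y & y)) & ((((z & z) | x) | (z & (~z -> y))) -> ((y -> (z | y)) & (((z & z) | y) | (y | ~z))))) = min(0.51, 1) = 0.51

0.51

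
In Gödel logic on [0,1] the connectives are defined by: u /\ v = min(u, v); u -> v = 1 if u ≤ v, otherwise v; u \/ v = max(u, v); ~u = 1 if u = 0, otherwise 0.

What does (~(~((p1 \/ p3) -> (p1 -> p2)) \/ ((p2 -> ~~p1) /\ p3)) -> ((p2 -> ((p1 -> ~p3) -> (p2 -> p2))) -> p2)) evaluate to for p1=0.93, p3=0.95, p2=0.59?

1.00

(p1 \/ p3) = max(0.93, 0.95) = 0.95
(p1 -> p2): 0.93 > 0.59, so result = 0.59
((p1 \/ p3) -> (p1 -> p2)): 0.95 > 0.59, so result = 0.59
~((p1 \/ p3) -> (p1 -> p2)): Gödel ¬ of 0.59 = 0 (operand ≠ 0)
~p1: Gödel ¬ of 0.93 = 0 (operand ≠ 0)
~~p1: Gödel ¬ of 0 = 1 (operand is 0)
(p2 -> ~~p1): 0.59 ≤ 1, so result = 1
((p2 -> ~~p1) /\ p3) = min(1, 0.95) = 0.95
(~((p1 \/ p3) -> (p1 -> p2)) \/ ((p2 -> ~~p1) /\ p3)) = max(0, 0.95) = 0.95
~(~((p1 \/ p3) -> (p1 -> p2)) \/ ((p2 -> ~~p1) /\ p3)): Gödel ¬ of 0.95 = 0 (operand ≠ 0)
~p3: Gödel ¬ of 0.95 = 0 (operand ≠ 0)
(p1 -> ~p3): 0.93 > 0, so result = 0
(p2 -> p2): 0.59 ≤ 0.59, so result = 1
((p1 -> ~p3) -> (p2 -> p2)): 0 ≤ 1, so result = 1
(p2 -> ((p1 -> ~p3) -> (p2 -> p2))): 0.59 ≤ 1, so result = 1
((p2 -> ((p1 -> ~p3) -> (p2 -> p2))) -> p2): 1 > 0.59, so result = 0.59
(~(~((p1 \/ p3) -> (p1 -> p2)) \/ ((p2 -> ~~p1) /\ p3)) -> ((p2 -> ((p1 -> ~p3) -> (p2 -> p2))) -> p2)): 0 ≤ 0.59, so result = 1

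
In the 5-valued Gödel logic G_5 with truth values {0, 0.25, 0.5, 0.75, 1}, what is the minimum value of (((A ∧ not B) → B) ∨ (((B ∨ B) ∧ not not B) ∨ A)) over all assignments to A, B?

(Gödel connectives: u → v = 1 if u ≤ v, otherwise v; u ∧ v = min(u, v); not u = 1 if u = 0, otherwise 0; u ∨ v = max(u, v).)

0.25

The minimum is attained at A = 0.25, B = 0:
  not B: Gödel ¬ of 0 = 1 (operand is 0)
  (A ∧ not B) = min(0.25, 1) = 0.25
  ((A ∧ not B) → B): 0.25 > 0, so result = 0
  (B ∨ B) = max(0, 0) = 0
  not B: Gödel ¬ of 0 = 1 (operand is 0)
  not not B: Gödel ¬ of 1 = 0 (operand ≠ 0)
  ((B ∨ B) ∧ not not B) = min(0, 0) = 0
  (((B ∨ B) ∧ not not B) ∨ A) = max(0, 0.25) = 0.25
  (((A ∧ not B) → B) ∨ (((B ∨ B) ∧ not not B) ∨ A)) = max(0, 0.25) = 0.25
Checking all 25 assignments confirms none give a value below 0.25.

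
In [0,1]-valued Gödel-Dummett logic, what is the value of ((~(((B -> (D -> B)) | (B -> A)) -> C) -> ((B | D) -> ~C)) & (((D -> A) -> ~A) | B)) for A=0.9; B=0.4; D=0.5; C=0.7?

(D -> B): 0.5 > 0.4, so result = 0.4
(B -> (D -> B)): 0.4 ≤ 0.4, so result = 1
(B -> A): 0.4 ≤ 0.9, so result = 1
((B -> (D -> B)) | (B -> A)) = max(1, 1) = 1
(((B -> (D -> B)) | (B -> A)) -> C): 1 > 0.7, so result = 0.7
~(((B -> (D -> B)) | (B -> A)) -> C): Gödel ¬ of 0.7 = 0 (operand ≠ 0)
(B | D) = max(0.4, 0.5) = 0.5
~C: Gödel ¬ of 0.7 = 0 (operand ≠ 0)
((B | D) -> ~C): 0.5 > 0, so result = 0
(~(((B -> (D -> B)) | (B -> A)) -> C) -> ((B | D) -> ~C)): 0 ≤ 0, so result = 1
(D -> A): 0.5 ≤ 0.9, so result = 1
~A: Gödel ¬ of 0.9 = 0 (operand ≠ 0)
((D -> A) -> ~A): 1 > 0, so result = 0
(((D -> A) -> ~A) | B) = max(0, 0.4) = 0.4
((~(((B -> (D -> B)) | (B -> A)) -> C) -> ((B | D) -> ~C)) & (((D -> A) -> ~A) | B)) = min(1, 0.4) = 0.4

0.40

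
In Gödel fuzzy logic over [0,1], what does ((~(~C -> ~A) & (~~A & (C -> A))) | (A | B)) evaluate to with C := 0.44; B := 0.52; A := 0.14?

0.52

~C: Gödel ¬ of 0.44 = 0 (operand ≠ 0)
~A: Gödel ¬ of 0.14 = 0 (operand ≠ 0)
(~C -> ~A): 0 ≤ 0, so result = 1
~(~C -> ~A): Gödel ¬ of 1 = 0 (operand ≠ 0)
~A: Gödel ¬ of 0.14 = 0 (operand ≠ 0)
~~A: Gödel ¬ of 0 = 1 (operand is 0)
(C -> A): 0.44 > 0.14, so result = 0.14
(~~A & (C -> A)) = min(1, 0.14) = 0.14
(~(~C -> ~A) & (~~A & (C -> A))) = min(0, 0.14) = 0
(A | B) = max(0.14, 0.52) = 0.52
((~(~C -> ~A) & (~~A & (C -> A))) | (A | B)) = max(0, 0.52) = 0.52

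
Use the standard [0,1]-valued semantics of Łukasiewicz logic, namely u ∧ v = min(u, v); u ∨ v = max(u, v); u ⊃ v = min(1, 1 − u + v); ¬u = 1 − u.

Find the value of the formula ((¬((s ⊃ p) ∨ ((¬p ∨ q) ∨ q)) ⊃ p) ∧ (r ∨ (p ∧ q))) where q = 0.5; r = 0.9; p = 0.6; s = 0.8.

0.90

(s ⊃ p): min(1, 1 − 0.8 + 0.6) = 0.8
¬p: Łukasiewicz ¬ gives 1 − 0.6 = 0.4
(¬p ∨ q) = max(0.4, 0.5) = 0.5
((¬p ∨ q) ∨ q) = max(0.5, 0.5) = 0.5
((s ⊃ p) ∨ ((¬p ∨ q) ∨ q)) = max(0.8, 0.5) = 0.8
¬((s ⊃ p) ∨ ((¬p ∨ q) ∨ q)): Łukasiewicz ¬ gives 1 − 0.8 = 0.2
(¬((s ⊃ p) ∨ ((¬p ∨ q) ∨ q)) ⊃ p): min(1, 1 − 0.2 + 0.6) = 1
(p ∧ q) = min(0.6, 0.5) = 0.5
(r ∨ (p ∧ q)) = max(0.9, 0.5) = 0.9
((¬((s ⊃ p) ∨ ((¬p ∨ q) ∨ q)) ⊃ p) ∧ (r ∨ (p ∧ q))) = min(1, 0.9) = 0.9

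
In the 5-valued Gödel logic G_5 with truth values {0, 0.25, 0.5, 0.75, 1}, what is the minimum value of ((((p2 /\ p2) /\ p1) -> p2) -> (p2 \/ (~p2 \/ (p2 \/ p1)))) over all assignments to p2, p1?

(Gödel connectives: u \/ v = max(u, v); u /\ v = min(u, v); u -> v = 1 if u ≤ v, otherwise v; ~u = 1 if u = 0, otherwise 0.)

0.25

The minimum is attained at p2 = 0.25, p1 = 0:
  (p2 /\ p2) = min(0.25, 0.25) = 0.25
  ((p2 /\ p2) /\ p1) = min(0.25, 0) = 0
  (((p2 /\ p2) /\ p1) -> p2): 0 ≤ 0.25, so result = 1
  ~p2: Gödel ¬ of 0.25 = 0 (operand ≠ 0)
  (p2 \/ p1) = max(0.25, 0) = 0.25
  (~p2 \/ (p2 \/ p1)) = max(0, 0.25) = 0.25
  (p2 \/ (~p2 \/ (p2 \/ p1))) = max(0.25, 0.25) = 0.25
  ((((p2 /\ p2) /\ p1) -> p2) -> (p2 \/ (~p2 \/ (p2 \/ p1)))): 1 > 0.25, so result = 0.25
Checking all 25 assignments confirms none give a value below 0.25.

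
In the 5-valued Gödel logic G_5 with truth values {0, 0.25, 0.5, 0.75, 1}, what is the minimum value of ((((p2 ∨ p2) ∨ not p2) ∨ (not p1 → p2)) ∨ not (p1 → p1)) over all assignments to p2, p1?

The minimum is attained at p2 = 0.25, p1 = 0:
  (p2 ∨ p2) = max(0.25, 0.25) = 0.25
  not p2: Gödel ¬ of 0.25 = 0 (operand ≠ 0)
  ((p2 ∨ p2) ∨ not p2) = max(0.25, 0) = 0.25
  not p1: Gödel ¬ of 0 = 1 (operand is 0)
  (not p1 → p2): 1 > 0.25, so result = 0.25
  (((p2 ∨ p2) ∨ not p2) ∨ (not p1 → p2)) = max(0.25, 0.25) = 0.25
  (p1 → p1): 0 ≤ 0, so result = 1
  not (p1 → p1): Gödel ¬ of 1 = 0 (operand ≠ 0)
  ((((p2 ∨ p2) ∨ not p2) ∨ (not p1 → p2)) ∨ not (p1 → p1)) = max(0.25, 0) = 0.25
Checking all 25 assignments confirms none give a value below 0.25.

0.25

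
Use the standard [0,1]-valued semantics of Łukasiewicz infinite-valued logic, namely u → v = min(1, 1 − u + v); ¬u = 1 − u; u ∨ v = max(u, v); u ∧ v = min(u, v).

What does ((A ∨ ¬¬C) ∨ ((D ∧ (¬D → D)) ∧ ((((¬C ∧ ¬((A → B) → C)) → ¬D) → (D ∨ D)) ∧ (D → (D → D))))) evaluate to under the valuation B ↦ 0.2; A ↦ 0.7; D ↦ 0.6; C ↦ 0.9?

0.90

¬C: Łukasiewicz ¬ gives 1 − 0.9 = 0.1
¬¬C: Łukasiewicz ¬ gives 1 − 0.1 = 0.9
(A ∨ ¬¬C) = max(0.7, 0.9) = 0.9
¬D: Łukasiewicz ¬ gives 1 − 0.6 = 0.4
(¬D → D): min(1, 1 − 0.4 + 0.6) = 1
(D ∧ (¬D → D)) = min(0.6, 1) = 0.6
¬C: Łukasiewicz ¬ gives 1 − 0.9 = 0.1
(A → B): min(1, 1 − 0.7 + 0.2) = 0.5
((A → B) → C): min(1, 1 − 0.5 + 0.9) = 1
¬((A → B) → C): Łukasiewicz ¬ gives 1 − 1 = 0
(¬C ∧ ¬((A → B) → C)) = min(0.1, 0) = 0
¬D: Łukasiewicz ¬ gives 1 − 0.6 = 0.4
((¬C ∧ ¬((A → B) → C)) → ¬D): min(1, 1 − 0 + 0.4) = 1
(D ∨ D) = max(0.6, 0.6) = 0.6
(((¬C ∧ ¬((A → B) → C)) → ¬D) → (D ∨ D)): min(1, 1 − 1 + 0.6) = 0.6
(D → D): min(1, 1 − 0.6 + 0.6) = 1
(D → (D → D)): min(1, 1 − 0.6 + 1) = 1
((((¬C ∧ ¬((A → B) → C)) → ¬D) → (D ∨ D)) ∧ (D → (D → D))) = min(0.6, 1) = 0.6
((D ∧ (¬D → D)) ∧ ((((¬C ∧ ¬((A → B) → C)) → ¬D) → (D ∨ D)) ∧ (D → (D → D)))) = min(0.6, 0.6) = 0.6
((A ∨ ¬¬C) ∨ ((D ∧ (¬D → D)) ∧ ((((¬C ∧ ¬((A → B) → C)) → ¬D) → (D ∨ D)) ∧ (D → (D → D))))) = max(0.9, 0.6) = 0.9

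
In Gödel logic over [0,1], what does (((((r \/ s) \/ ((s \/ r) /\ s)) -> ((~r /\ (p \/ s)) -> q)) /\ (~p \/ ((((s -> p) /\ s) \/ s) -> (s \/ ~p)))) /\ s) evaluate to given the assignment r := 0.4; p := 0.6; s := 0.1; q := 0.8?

(r \/ s) = max(0.4, 0.1) = 0.4
(s \/ r) = max(0.1, 0.4) = 0.4
((s \/ r) /\ s) = min(0.4, 0.1) = 0.1
((r \/ s) \/ ((s \/ r) /\ s)) = max(0.4, 0.1) = 0.4
~r: Gödel ¬ of 0.4 = 0 (operand ≠ 0)
(p \/ s) = max(0.6, 0.1) = 0.6
(~r /\ (p \/ s)) = min(0, 0.6) = 0
((~r /\ (p \/ s)) -> q): 0 ≤ 0.8, so result = 1
(((r \/ s) \/ ((s \/ r) /\ s)) -> ((~r /\ (p \/ s)) -> q)): 0.4 ≤ 1, so result = 1
~p: Gödel ¬ of 0.6 = 0 (operand ≠ 0)
(s -> p): 0.1 ≤ 0.6, so result = 1
((s -> p) /\ s) = min(1, 0.1) = 0.1
(((s -> p) /\ s) \/ s) = max(0.1, 0.1) = 0.1
~p: Gödel ¬ of 0.6 = 0 (operand ≠ 0)
(s \/ ~p) = max(0.1, 0) = 0.1
((((s -> p) /\ s) \/ s) -> (s \/ ~p)): 0.1 ≤ 0.1, so result = 1
(~p \/ ((((s -> p) /\ s) \/ s) -> (s \/ ~p))) = max(0, 1) = 1
((((r \/ s) \/ ((s \/ r) /\ s)) -> ((~r /\ (p \/ s)) -> q)) /\ (~p \/ ((((s -> p) /\ s) \/ s) -> (s \/ ~p)))) = min(1, 1) = 1
(((((r \/ s) \/ ((s \/ r) /\ s)) -> ((~r /\ (p \/ s)) -> q)) /\ (~p \/ ((((s -> p) /\ s) \/ s) -> (s \/ ~p)))) /\ s) = min(1, 0.1) = 0.1

0.10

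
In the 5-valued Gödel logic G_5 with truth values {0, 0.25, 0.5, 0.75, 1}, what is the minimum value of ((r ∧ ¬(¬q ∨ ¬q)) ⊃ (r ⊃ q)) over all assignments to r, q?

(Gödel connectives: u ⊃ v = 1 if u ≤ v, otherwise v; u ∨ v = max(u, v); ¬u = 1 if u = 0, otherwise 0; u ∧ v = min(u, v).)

The minimum is attained at r = 0.5, q = 0.25:
  ¬q: Gödel ¬ of 0.25 = 0 (operand ≠ 0)
  ¬q: Gödel ¬ of 0.25 = 0 (operand ≠ 0)
  (¬q ∨ ¬q) = max(0, 0) = 0
  ¬(¬q ∨ ¬q): Gödel ¬ of 0 = 1 (operand is 0)
  (r ∧ ¬(¬q ∨ ¬q)) = min(0.5, 1) = 0.5
  (r ⊃ q): 0.5 > 0.25, so result = 0.25
  ((r ∧ ¬(¬q ∨ ¬q)) ⊃ (r ⊃ q)): 0.5 > 0.25, so result = 0.25
Checking all 25 assignments confirms none give a value below 0.25.

0.25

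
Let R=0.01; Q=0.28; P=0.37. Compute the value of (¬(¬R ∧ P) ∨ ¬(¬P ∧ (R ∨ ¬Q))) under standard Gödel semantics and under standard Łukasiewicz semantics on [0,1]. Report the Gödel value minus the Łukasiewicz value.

0.37

Gödel evaluation:
  ¬R: Gödel ¬ of 0.01 = 0 (operand ≠ 0)
  (¬R ∧ P) = min(0, 0.37) = 0
  ¬(¬R ∧ P): Gödel ¬ of 0 = 1 (operand is 0)
  ¬P: Gödel ¬ of 0.37 = 0 (operand ≠ 0)
  ¬Q: Gödel ¬ of 0.28 = 0 (operand ≠ 0)
  (R ∨ ¬Q) = max(0.01, 0) = 0.01
  (¬P ∧ (R ∨ ¬Q)) = min(0, 0.01) = 0
  ¬(¬P ∧ (R ∨ ¬Q)): Gödel ¬ of 0 = 1 (operand is 0)
  (¬(¬R ∧ P) ∨ ¬(¬P ∧ (R ∨ ¬Q))) = max(1, 1) = 1
  Gödel value = 1
Łukasiewicz evaluation:
  ¬R: Łukasiewicz ¬ gives 1 − 0.01 = 0.99
  (¬R ∧ P) = min(0.99, 0.37) = 0.37
  ¬(¬R ∧ P): Łukasiewicz ¬ gives 1 − 0.37 = 0.63
  ¬P: Łukasiewicz ¬ gives 1 − 0.37 = 0.63
  ¬Q: Łukasiewicz ¬ gives 1 − 0.28 = 0.72
  (R ∨ ¬Q) = max(0.01, 0.72) = 0.72
  (¬P ∧ (R ∨ ¬Q)) = min(0.63, 0.72) = 0.63
  ¬(¬P ∧ (R ∨ ¬Q)): Łukasiewicz ¬ gives 1 − 0.63 = 0.37
  (¬(¬R ∧ P) ∨ ¬(¬P ∧ (R ∨ ¬Q))) = max(0.63, 0.37) = 0.63
  Łukasiewicz value = 0.63
Difference: 1 − 0.63 = 0.37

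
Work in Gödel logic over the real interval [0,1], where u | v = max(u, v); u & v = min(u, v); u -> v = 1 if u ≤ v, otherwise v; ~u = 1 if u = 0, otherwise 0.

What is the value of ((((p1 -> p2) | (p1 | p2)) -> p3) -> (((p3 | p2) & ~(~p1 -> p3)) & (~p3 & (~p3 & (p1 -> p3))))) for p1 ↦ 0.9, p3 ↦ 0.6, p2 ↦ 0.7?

(p1 -> p2): 0.9 > 0.7, so result = 0.7
(p1 | p2) = max(0.9, 0.7) = 0.9
((p1 -> p2) | (p1 | p2)) = max(0.7, 0.9) = 0.9
(((p1 -> p2) | (p1 | p2)) -> p3): 0.9 > 0.6, so result = 0.6
(p3 | p2) = max(0.6, 0.7) = 0.7
~p1: Gödel ¬ of 0.9 = 0 (operand ≠ 0)
(~p1 -> p3): 0 ≤ 0.6, so result = 1
~(~p1 -> p3): Gödel ¬ of 1 = 0 (operand ≠ 0)
((p3 | p2) & ~(~p1 -> p3)) = min(0.7, 0) = 0
~p3: Gödel ¬ of 0.6 = 0 (operand ≠ 0)
~p3: Gödel ¬ of 0.6 = 0 (operand ≠ 0)
(p1 -> p3): 0.9 > 0.6, so result = 0.6
(~p3 & (p1 -> p3)) = min(0, 0.6) = 0
(~p3 & (~p3 & (p1 -> p3))) = min(0, 0) = 0
(((p3 | p2) & ~(~p1 -> p3)) & (~p3 & (~p3 & (p1 -> p3)))) = min(0, 0) = 0
((((p1 -> p2) | (p1 | p2)) -> p3) -> (((p3 | p2) & ~(~p1 -> p3)) & (~p3 & (~p3 & (p1 -> p3))))): 0.6 > 0, so result = 0

0.00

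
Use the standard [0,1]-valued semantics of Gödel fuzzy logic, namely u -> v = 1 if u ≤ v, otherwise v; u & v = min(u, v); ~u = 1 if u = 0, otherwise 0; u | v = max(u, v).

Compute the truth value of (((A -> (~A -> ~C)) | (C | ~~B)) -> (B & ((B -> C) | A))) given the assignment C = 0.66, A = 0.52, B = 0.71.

~A: Gödel ¬ of 0.52 = 0 (operand ≠ 0)
~C: Gödel ¬ of 0.66 = 0 (operand ≠ 0)
(~A -> ~C): 0 ≤ 0, so result = 1
(A -> (~A -> ~C)): 0.52 ≤ 1, so result = 1
~B: Gödel ¬ of 0.71 = 0 (operand ≠ 0)
~~B: Gödel ¬ of 0 = 1 (operand is 0)
(C | ~~B) = max(0.66, 1) = 1
((A -> (~A -> ~C)) | (C | ~~B)) = max(1, 1) = 1
(B -> C): 0.71 > 0.66, so result = 0.66
((B -> C) | A) = max(0.66, 0.52) = 0.66
(B & ((B -> C) | A)) = min(0.71, 0.66) = 0.66
(((A -> (~A -> ~C)) | (C | ~~B)) -> (B & ((B -> C) | A))): 1 > 0.66, so result = 0.66

0.66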